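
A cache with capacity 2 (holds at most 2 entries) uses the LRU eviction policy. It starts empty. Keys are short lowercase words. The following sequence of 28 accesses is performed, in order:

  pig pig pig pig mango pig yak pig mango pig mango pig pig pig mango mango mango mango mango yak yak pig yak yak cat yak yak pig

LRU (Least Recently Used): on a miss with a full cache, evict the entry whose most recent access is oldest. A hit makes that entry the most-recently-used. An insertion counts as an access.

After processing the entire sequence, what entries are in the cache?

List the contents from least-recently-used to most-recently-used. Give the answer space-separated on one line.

LRU simulation (capacity=2):
  1. access pig: MISS. Cache (LRU->MRU): [pig]
  2. access pig: HIT. Cache (LRU->MRU): [pig]
  3. access pig: HIT. Cache (LRU->MRU): [pig]
  4. access pig: HIT. Cache (LRU->MRU): [pig]
  5. access mango: MISS. Cache (LRU->MRU): [pig mango]
  6. access pig: HIT. Cache (LRU->MRU): [mango pig]
  7. access yak: MISS, evict mango. Cache (LRU->MRU): [pig yak]
  8. access pig: HIT. Cache (LRU->MRU): [yak pig]
  9. access mango: MISS, evict yak. Cache (LRU->MRU): [pig mango]
  10. access pig: HIT. Cache (LRU->MRU): [mango pig]
  11. access mango: HIT. Cache (LRU->MRU): [pig mango]
  12. access pig: HIT. Cache (LRU->MRU): [mango pig]
  13. access pig: HIT. Cache (LRU->MRU): [mango pig]
  14. access pig: HIT. Cache (LRU->MRU): [mango pig]
  15. access mango: HIT. Cache (LRU->MRU): [pig mango]
  16. access mango: HIT. Cache (LRU->MRU): [pig mango]
  17. access mango: HIT. Cache (LRU->MRU): [pig mango]
  18. access mango: HIT. Cache (LRU->MRU): [pig mango]
  19. access mango: HIT. Cache (LRU->MRU): [pig mango]
  20. access yak: MISS, evict pig. Cache (LRU->MRU): [mango yak]
  21. access yak: HIT. Cache (LRU->MRU): [mango yak]
  22. access pig: MISS, evict mango. Cache (LRU->MRU): [yak pig]
  23. access yak: HIT. Cache (LRU->MRU): [pig yak]
  24. access yak: HIT. Cache (LRU->MRU): [pig yak]
  25. access cat: MISS, evict pig. Cache (LRU->MRU): [yak cat]
  26. access yak: HIT. Cache (LRU->MRU): [cat yak]
  27. access yak: HIT. Cache (LRU->MRU): [cat yak]
  28. access pig: MISS, evict cat. Cache (LRU->MRU): [yak pig]
Total: 20 hits, 8 misses, 6 evictions

Answer: yak pig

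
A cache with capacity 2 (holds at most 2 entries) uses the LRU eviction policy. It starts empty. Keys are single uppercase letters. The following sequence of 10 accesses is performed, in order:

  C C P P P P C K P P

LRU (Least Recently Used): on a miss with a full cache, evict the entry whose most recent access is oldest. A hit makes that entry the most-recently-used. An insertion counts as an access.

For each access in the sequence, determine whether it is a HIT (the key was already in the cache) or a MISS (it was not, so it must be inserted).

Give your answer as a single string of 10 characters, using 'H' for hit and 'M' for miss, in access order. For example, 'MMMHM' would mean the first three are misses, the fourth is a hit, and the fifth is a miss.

Answer: MHMHHHHMMH

Derivation:
LRU simulation (capacity=2):
  1. access C: MISS. Cache (LRU->MRU): [C]
  2. access C: HIT. Cache (LRU->MRU): [C]
  3. access P: MISS. Cache (LRU->MRU): [C P]
  4. access P: HIT. Cache (LRU->MRU): [C P]
  5. access P: HIT. Cache (LRU->MRU): [C P]
  6. access P: HIT. Cache (LRU->MRU): [C P]
  7. access C: HIT. Cache (LRU->MRU): [P C]
  8. access K: MISS, evict P. Cache (LRU->MRU): [C K]
  9. access P: MISS, evict C. Cache (LRU->MRU): [K P]
  10. access P: HIT. Cache (LRU->MRU): [K P]
Total: 6 hits, 4 misses, 2 evictions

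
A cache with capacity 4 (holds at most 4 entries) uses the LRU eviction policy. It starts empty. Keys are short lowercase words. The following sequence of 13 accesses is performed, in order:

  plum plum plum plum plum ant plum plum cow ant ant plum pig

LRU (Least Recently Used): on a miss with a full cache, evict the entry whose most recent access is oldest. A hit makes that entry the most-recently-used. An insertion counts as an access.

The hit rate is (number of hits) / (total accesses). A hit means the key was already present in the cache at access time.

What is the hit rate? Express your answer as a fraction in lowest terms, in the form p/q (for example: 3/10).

Answer: 9/13

Derivation:
LRU simulation (capacity=4):
  1. access plum: MISS. Cache (LRU->MRU): [plum]
  2. access plum: HIT. Cache (LRU->MRU): [plum]
  3. access plum: HIT. Cache (LRU->MRU): [plum]
  4. access plum: HIT. Cache (LRU->MRU): [plum]
  5. access plum: HIT. Cache (LRU->MRU): [plum]
  6. access ant: MISS. Cache (LRU->MRU): [plum ant]
  7. access plum: HIT. Cache (LRU->MRU): [ant plum]
  8. access plum: HIT. Cache (LRU->MRU): [ant plum]
  9. access cow: MISS. Cache (LRU->MRU): [ant plum cow]
  10. access ant: HIT. Cache (LRU->MRU): [plum cow ant]
  11. access ant: HIT. Cache (LRU->MRU): [plum cow ant]
  12. access plum: HIT. Cache (LRU->MRU): [cow ant plum]
  13. access pig: MISS. Cache (LRU->MRU): [cow ant plum pig]
Total: 9 hits, 4 misses, 0 evictions

Hit rate = 9/13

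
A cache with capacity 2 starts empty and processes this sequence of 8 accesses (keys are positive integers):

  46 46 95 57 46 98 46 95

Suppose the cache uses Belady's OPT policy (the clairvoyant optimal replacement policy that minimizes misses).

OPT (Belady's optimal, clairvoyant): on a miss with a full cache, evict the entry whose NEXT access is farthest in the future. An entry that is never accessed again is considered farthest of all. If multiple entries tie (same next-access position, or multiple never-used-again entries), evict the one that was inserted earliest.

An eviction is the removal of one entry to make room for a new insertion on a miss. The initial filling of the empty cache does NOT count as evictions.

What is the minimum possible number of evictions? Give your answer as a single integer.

OPT (Belady) simulation (capacity=2):
  1. access 46: MISS. Cache: [46]
  2. access 46: HIT. Next use of 46: step 5. Cache: [46]
  3. access 95: MISS. Cache: [46 95]
  4. access 57: MISS, evict 95 (next use: step 8). Cache: [46 57]
  5. access 46: HIT. Next use of 46: step 7. Cache: [46 57]
  6. access 98: MISS, evict 57 (next use: never). Cache: [46 98]
  7. access 46: HIT. Next use of 46: never. Cache: [46 98]
  8. access 95: MISS, evict 46 (next use: never). Cache: [98 95]
Total: 3 hits, 5 misses, 3 evictions

Answer: 3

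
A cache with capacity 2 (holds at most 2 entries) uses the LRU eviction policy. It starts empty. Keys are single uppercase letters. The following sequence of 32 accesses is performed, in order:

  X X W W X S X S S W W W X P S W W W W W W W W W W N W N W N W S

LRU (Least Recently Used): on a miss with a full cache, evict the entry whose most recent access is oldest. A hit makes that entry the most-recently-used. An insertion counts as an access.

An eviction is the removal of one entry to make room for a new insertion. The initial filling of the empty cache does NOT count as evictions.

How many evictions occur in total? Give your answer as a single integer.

Answer: 8

Derivation:
LRU simulation (capacity=2):
  1. access X: MISS. Cache (LRU->MRU): [X]
  2. access X: HIT. Cache (LRU->MRU): [X]
  3. access W: MISS. Cache (LRU->MRU): [X W]
  4. access W: HIT. Cache (LRU->MRU): [X W]
  5. access X: HIT. Cache (LRU->MRU): [W X]
  6. access S: MISS, evict W. Cache (LRU->MRU): [X S]
  7. access X: HIT. Cache (LRU->MRU): [S X]
  8. access S: HIT. Cache (LRU->MRU): [X S]
  9. access S: HIT. Cache (LRU->MRU): [X S]
  10. access W: MISS, evict X. Cache (LRU->MRU): [S W]
  11. access W: HIT. Cache (LRU->MRU): [S W]
  12. access W: HIT. Cache (LRU->MRU): [S W]
  13. access X: MISS, evict S. Cache (LRU->MRU): [W X]
  14. access P: MISS, evict W. Cache (LRU->MRU): [X P]
  15. access S: MISS, evict X. Cache (LRU->MRU): [P S]
  16. access W: MISS, evict P. Cache (LRU->MRU): [S W]
  17. access W: HIT. Cache (LRU->MRU): [S W]
  18. access W: HIT. Cache (LRU->MRU): [S W]
  19. access W: HIT. Cache (LRU->MRU): [S W]
  20. access W: HIT. Cache (LRU->MRU): [S W]
  21. access W: HIT. Cache (LRU->MRU): [S W]
  22. access W: HIT. Cache (LRU->MRU): [S W]
  23. access W: HIT. Cache (LRU->MRU): [S W]
  24. access W: HIT. Cache (LRU->MRU): [S W]
  25. access W: HIT. Cache (LRU->MRU): [S W]
  26. access N: MISS, evict S. Cache (LRU->MRU): [W N]
  27. access W: HIT. Cache (LRU->MRU): [N W]
  28. access N: HIT. Cache (LRU->MRU): [W N]
  29. access W: HIT. Cache (LRU->MRU): [N W]
  30. access N: HIT. Cache (LRU->MRU): [W N]
  31. access W: HIT. Cache (LRU->MRU): [N W]
  32. access S: MISS, evict N. Cache (LRU->MRU): [W S]
Total: 22 hits, 10 misses, 8 evictions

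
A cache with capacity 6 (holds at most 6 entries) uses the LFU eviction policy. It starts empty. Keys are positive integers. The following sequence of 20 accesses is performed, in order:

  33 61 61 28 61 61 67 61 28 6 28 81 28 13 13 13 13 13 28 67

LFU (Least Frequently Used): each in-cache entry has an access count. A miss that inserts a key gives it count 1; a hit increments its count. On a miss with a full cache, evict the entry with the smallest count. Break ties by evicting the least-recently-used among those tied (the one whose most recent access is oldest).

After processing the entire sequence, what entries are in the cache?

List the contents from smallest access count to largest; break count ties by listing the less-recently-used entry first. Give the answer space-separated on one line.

Answer: 6 81 67 61 13 28

Derivation:
LFU simulation (capacity=6):
  1. access 33: MISS. Cache: [33(c=1)]
  2. access 61: MISS. Cache: [33(c=1) 61(c=1)]
  3. access 61: HIT, count now 2. Cache: [33(c=1) 61(c=2)]
  4. access 28: MISS. Cache: [33(c=1) 28(c=1) 61(c=2)]
  5. access 61: HIT, count now 3. Cache: [33(c=1) 28(c=1) 61(c=3)]
  6. access 61: HIT, count now 4. Cache: [33(c=1) 28(c=1) 61(c=4)]
  7. access 67: MISS. Cache: [33(c=1) 28(c=1) 67(c=1) 61(c=4)]
  8. access 61: HIT, count now 5. Cache: [33(c=1) 28(c=1) 67(c=1) 61(c=5)]
  9. access 28: HIT, count now 2. Cache: [33(c=1) 67(c=1) 28(c=2) 61(c=5)]
  10. access 6: MISS. Cache: [33(c=1) 67(c=1) 6(c=1) 28(c=2) 61(c=5)]
  11. access 28: HIT, count now 3. Cache: [33(c=1) 67(c=1) 6(c=1) 28(c=3) 61(c=5)]
  12. access 81: MISS. Cache: [33(c=1) 67(c=1) 6(c=1) 81(c=1) 28(c=3) 61(c=5)]
  13. access 28: HIT, count now 4. Cache: [33(c=1) 67(c=1) 6(c=1) 81(c=1) 28(c=4) 61(c=5)]
  14. access 13: MISS, evict 33(c=1). Cache: [67(c=1) 6(c=1) 81(c=1) 13(c=1) 28(c=4) 61(c=5)]
  15. access 13: HIT, count now 2. Cache: [67(c=1) 6(c=1) 81(c=1) 13(c=2) 28(c=4) 61(c=5)]
  16. access 13: HIT, count now 3. Cache: [67(c=1) 6(c=1) 81(c=1) 13(c=3) 28(c=4) 61(c=5)]
  17. access 13: HIT, count now 4. Cache: [67(c=1) 6(c=1) 81(c=1) 28(c=4) 13(c=4) 61(c=5)]
  18. access 13: HIT, count now 5. Cache: [67(c=1) 6(c=1) 81(c=1) 28(c=4) 61(c=5) 13(c=5)]
  19. access 28: HIT, count now 5. Cache: [67(c=1) 6(c=1) 81(c=1) 61(c=5) 13(c=5) 28(c=5)]
  20. access 67: HIT, count now 2. Cache: [6(c=1) 81(c=1) 67(c=2) 61(c=5) 13(c=5) 28(c=5)]
Total: 13 hits, 7 misses, 1 evictions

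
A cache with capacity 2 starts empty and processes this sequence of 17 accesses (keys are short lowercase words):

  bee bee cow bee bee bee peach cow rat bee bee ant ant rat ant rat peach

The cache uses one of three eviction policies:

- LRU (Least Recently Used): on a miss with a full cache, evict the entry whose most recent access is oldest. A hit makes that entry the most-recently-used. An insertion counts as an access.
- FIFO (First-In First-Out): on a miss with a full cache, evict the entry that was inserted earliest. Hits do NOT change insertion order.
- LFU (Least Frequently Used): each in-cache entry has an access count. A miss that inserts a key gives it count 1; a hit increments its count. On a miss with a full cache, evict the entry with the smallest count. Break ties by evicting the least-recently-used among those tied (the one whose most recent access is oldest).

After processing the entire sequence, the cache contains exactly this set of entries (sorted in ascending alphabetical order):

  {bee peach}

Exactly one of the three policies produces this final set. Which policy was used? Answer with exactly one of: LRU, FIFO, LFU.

Answer: LFU

Derivation:
Simulating under each policy and comparing final sets:
  LRU: final set = {peach rat} -> differs
  FIFO: final set = {peach rat} -> differs
  LFU: final set = {bee peach} -> MATCHES target
Only LFU produces the target set.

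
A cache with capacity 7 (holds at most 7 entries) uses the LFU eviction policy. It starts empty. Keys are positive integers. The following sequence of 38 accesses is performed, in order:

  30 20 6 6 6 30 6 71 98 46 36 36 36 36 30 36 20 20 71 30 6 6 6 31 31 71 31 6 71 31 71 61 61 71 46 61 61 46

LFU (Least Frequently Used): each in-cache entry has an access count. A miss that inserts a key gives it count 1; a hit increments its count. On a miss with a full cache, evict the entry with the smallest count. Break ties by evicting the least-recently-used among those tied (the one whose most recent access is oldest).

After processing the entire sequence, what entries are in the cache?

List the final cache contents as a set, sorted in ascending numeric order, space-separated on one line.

LFU simulation (capacity=7):
  1. access 30: MISS. Cache: [30(c=1)]
  2. access 20: MISS. Cache: [30(c=1) 20(c=1)]
  3. access 6: MISS. Cache: [30(c=1) 20(c=1) 6(c=1)]
  4. access 6: HIT, count now 2. Cache: [30(c=1) 20(c=1) 6(c=2)]
  5. access 6: HIT, count now 3. Cache: [30(c=1) 20(c=1) 6(c=3)]
  6. access 30: HIT, count now 2. Cache: [20(c=1) 30(c=2) 6(c=3)]
  7. access 6: HIT, count now 4. Cache: [20(c=1) 30(c=2) 6(c=4)]
  8. access 71: MISS. Cache: [20(c=1) 71(c=1) 30(c=2) 6(c=4)]
  9. access 98: MISS. Cache: [20(c=1) 71(c=1) 98(c=1) 30(c=2) 6(c=4)]
  10. access 46: MISS. Cache: [20(c=1) 71(c=1) 98(c=1) 46(c=1) 30(c=2) 6(c=4)]
  11. access 36: MISS. Cache: [20(c=1) 71(c=1) 98(c=1) 46(c=1) 36(c=1) 30(c=2) 6(c=4)]
  12. access 36: HIT, count now 2. Cache: [20(c=1) 71(c=1) 98(c=1) 46(c=1) 30(c=2) 36(c=2) 6(c=4)]
  13. access 36: HIT, count now 3. Cache: [20(c=1) 71(c=1) 98(c=1) 46(c=1) 30(c=2) 36(c=3) 6(c=4)]
  14. access 36: HIT, count now 4. Cache: [20(c=1) 71(c=1) 98(c=1) 46(c=1) 30(c=2) 6(c=4) 36(c=4)]
  15. access 30: HIT, count now 3. Cache: [20(c=1) 71(c=1) 98(c=1) 46(c=1) 30(c=3) 6(c=4) 36(c=4)]
  16. access 36: HIT, count now 5. Cache: [20(c=1) 71(c=1) 98(c=1) 46(c=1) 30(c=3) 6(c=4) 36(c=5)]
  17. access 20: HIT, count now 2. Cache: [71(c=1) 98(c=1) 46(c=1) 20(c=2) 30(c=3) 6(c=4) 36(c=5)]
  18. access 20: HIT, count now 3. Cache: [71(c=1) 98(c=1) 46(c=1) 30(c=3) 20(c=3) 6(c=4) 36(c=5)]
  19. access 71: HIT, count now 2. Cache: [98(c=1) 46(c=1) 71(c=2) 30(c=3) 20(c=3) 6(c=4) 36(c=5)]
  20. access 30: HIT, count now 4. Cache: [98(c=1) 46(c=1) 71(c=2) 20(c=3) 6(c=4) 30(c=4) 36(c=5)]
  21. access 6: HIT, count now 5. Cache: [98(c=1) 46(c=1) 71(c=2) 20(c=3) 30(c=4) 36(c=5) 6(c=5)]
  22. access 6: HIT, count now 6. Cache: [98(c=1) 46(c=1) 71(c=2) 20(c=3) 30(c=4) 36(c=5) 6(c=6)]
  23. access 6: HIT, count now 7. Cache: [98(c=1) 46(c=1) 71(c=2) 20(c=3) 30(c=4) 36(c=5) 6(c=7)]
  24. access 31: MISS, evict 98(c=1). Cache: [46(c=1) 31(c=1) 71(c=2) 20(c=3) 30(c=4) 36(c=5) 6(c=7)]
  25. access 31: HIT, count now 2. Cache: [46(c=1) 71(c=2) 31(c=2) 20(c=3) 30(c=4) 36(c=5) 6(c=7)]
  26. access 71: HIT, count now 3. Cache: [46(c=1) 31(c=2) 20(c=3) 71(c=3) 30(c=4) 36(c=5) 6(c=7)]
  27. access 31: HIT, count now 3. Cache: [46(c=1) 20(c=3) 71(c=3) 31(c=3) 30(c=4) 36(c=5) 6(c=7)]
  28. access 6: HIT, count now 8. Cache: [46(c=1) 20(c=3) 71(c=3) 31(c=3) 30(c=4) 36(c=5) 6(c=8)]
  29. access 71: HIT, count now 4. Cache: [46(c=1) 20(c=3) 31(c=3) 30(c=4) 71(c=4) 36(c=5) 6(c=8)]
  30. access 31: HIT, count now 4. Cache: [46(c=1) 20(c=3) 30(c=4) 71(c=4) 31(c=4) 36(c=5) 6(c=8)]
  31. access 71: HIT, count now 5. Cache: [46(c=1) 20(c=3) 30(c=4) 31(c=4) 36(c=5) 71(c=5) 6(c=8)]
  32. access 61: MISS, evict 46(c=1). Cache: [61(c=1) 20(c=3) 30(c=4) 31(c=4) 36(c=5) 71(c=5) 6(c=8)]
  33. access 61: HIT, count now 2. Cache: [61(c=2) 20(c=3) 30(c=4) 31(c=4) 36(c=5) 71(c=5) 6(c=8)]
  34. access 71: HIT, count now 6. Cache: [61(c=2) 20(c=3) 30(c=4) 31(c=4) 36(c=5) 71(c=6) 6(c=8)]
  35. access 46: MISS, evict 61(c=2). Cache: [46(c=1) 20(c=3) 30(c=4) 31(c=4) 36(c=5) 71(c=6) 6(c=8)]
  36. access 61: MISS, evict 46(c=1). Cache: [61(c=1) 20(c=3) 30(c=4) 31(c=4) 36(c=5) 71(c=6) 6(c=8)]
  37. access 61: HIT, count now 2. Cache: [61(c=2) 20(c=3) 30(c=4) 31(c=4) 36(c=5) 71(c=6) 6(c=8)]
  38. access 46: MISS, evict 61(c=2). Cache: [46(c=1) 20(c=3) 30(c=4) 31(c=4) 36(c=5) 71(c=6) 6(c=8)]
Total: 26 hits, 12 misses, 5 evictions

Answer: 6 20 30 31 36 46 71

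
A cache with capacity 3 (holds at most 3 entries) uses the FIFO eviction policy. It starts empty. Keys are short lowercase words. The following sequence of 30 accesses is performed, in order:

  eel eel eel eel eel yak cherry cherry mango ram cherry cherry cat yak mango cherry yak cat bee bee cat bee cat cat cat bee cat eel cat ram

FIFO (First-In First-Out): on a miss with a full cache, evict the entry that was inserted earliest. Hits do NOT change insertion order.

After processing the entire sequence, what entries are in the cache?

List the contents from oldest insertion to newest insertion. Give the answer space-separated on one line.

Answer: bee eel ram

Derivation:
FIFO simulation (capacity=3):
  1. access eel: MISS. Cache (old->new): [eel]
  2. access eel: HIT. Cache (old->new): [eel]
  3. access eel: HIT. Cache (old->new): [eel]
  4. access eel: HIT. Cache (old->new): [eel]
  5. access eel: HIT. Cache (old->new): [eel]
  6. access yak: MISS. Cache (old->new): [eel yak]
  7. access cherry: MISS. Cache (old->new): [eel yak cherry]
  8. access cherry: HIT. Cache (old->new): [eel yak cherry]
  9. access mango: MISS, evict eel. Cache (old->new): [yak cherry mango]
  10. access ram: MISS, evict yak. Cache (old->new): [cherry mango ram]
  11. access cherry: HIT. Cache (old->new): [cherry mango ram]
  12. access cherry: HIT. Cache (old->new): [cherry mango ram]
  13. access cat: MISS, evict cherry. Cache (old->new): [mango ram cat]
  14. access yak: MISS, evict mango. Cache (old->new): [ram cat yak]
  15. access mango: MISS, evict ram. Cache (old->new): [cat yak mango]
  16. access cherry: MISS, evict cat. Cache (old->new): [yak mango cherry]
  17. access yak: HIT. Cache (old->new): [yak mango cherry]
  18. access cat: MISS, evict yak. Cache (old->new): [mango cherry cat]
  19. access bee: MISS, evict mango. Cache (old->new): [cherry cat bee]
  20. access bee: HIT. Cache (old->new): [cherry cat bee]
  21. access cat: HIT. Cache (old->new): [cherry cat bee]
  22. access bee: HIT. Cache (old->new): [cherry cat bee]
  23. access cat: HIT. Cache (old->new): [cherry cat bee]
  24. access cat: HIT. Cache (old->new): [cherry cat bee]
  25. access cat: HIT. Cache (old->new): [cherry cat bee]
  26. access bee: HIT. Cache (old->new): [cherry cat bee]
  27. access cat: HIT. Cache (old->new): [cherry cat bee]
  28. access eel: MISS, evict cherry. Cache (old->new): [cat bee eel]
  29. access cat: HIT. Cache (old->new): [cat bee eel]
  30. access ram: MISS, evict cat. Cache (old->new): [bee eel ram]
Total: 17 hits, 13 misses, 10 evictions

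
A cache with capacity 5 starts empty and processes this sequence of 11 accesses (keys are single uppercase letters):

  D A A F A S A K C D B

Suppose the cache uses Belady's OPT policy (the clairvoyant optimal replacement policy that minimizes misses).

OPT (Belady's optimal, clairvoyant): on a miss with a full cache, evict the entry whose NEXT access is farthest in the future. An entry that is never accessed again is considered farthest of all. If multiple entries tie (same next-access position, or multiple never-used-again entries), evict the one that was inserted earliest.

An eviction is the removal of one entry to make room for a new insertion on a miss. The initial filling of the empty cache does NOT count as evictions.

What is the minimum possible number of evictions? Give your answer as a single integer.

OPT (Belady) simulation (capacity=5):
  1. access D: MISS. Cache: [D]
  2. access A: MISS. Cache: [D A]
  3. access A: HIT. Next use of A: step 5. Cache: [D A]
  4. access F: MISS. Cache: [D A F]
  5. access A: HIT. Next use of A: step 7. Cache: [D A F]
  6. access S: MISS. Cache: [D A F S]
  7. access A: HIT. Next use of A: never. Cache: [D A F S]
  8. access K: MISS. Cache: [D A F S K]
  9. access C: MISS, evict A (next use: never). Cache: [D F S K C]
  10. access D: HIT. Next use of D: never. Cache: [D F S K C]
  11. access B: MISS, evict D (next use: never). Cache: [F S K C B]
Total: 4 hits, 7 misses, 2 evictions

Answer: 2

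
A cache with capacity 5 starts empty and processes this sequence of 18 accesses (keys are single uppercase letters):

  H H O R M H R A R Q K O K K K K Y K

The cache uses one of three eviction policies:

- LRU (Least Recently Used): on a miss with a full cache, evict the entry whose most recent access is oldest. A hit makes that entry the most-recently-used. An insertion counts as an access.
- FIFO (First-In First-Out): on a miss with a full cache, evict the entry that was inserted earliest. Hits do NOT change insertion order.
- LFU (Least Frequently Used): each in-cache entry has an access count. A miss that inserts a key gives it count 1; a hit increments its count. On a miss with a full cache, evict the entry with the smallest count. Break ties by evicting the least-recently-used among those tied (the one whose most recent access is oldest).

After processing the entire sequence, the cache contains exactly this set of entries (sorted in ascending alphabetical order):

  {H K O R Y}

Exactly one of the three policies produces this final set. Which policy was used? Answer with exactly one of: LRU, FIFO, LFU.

Answer: LFU

Derivation:
Simulating under each policy and comparing final sets:
  LRU: final set = {K O Q R Y} -> differs
  FIFO: final set = {A K O Q Y} -> differs
  LFU: final set = {H K O R Y} -> MATCHES target
Only LFU produces the target set.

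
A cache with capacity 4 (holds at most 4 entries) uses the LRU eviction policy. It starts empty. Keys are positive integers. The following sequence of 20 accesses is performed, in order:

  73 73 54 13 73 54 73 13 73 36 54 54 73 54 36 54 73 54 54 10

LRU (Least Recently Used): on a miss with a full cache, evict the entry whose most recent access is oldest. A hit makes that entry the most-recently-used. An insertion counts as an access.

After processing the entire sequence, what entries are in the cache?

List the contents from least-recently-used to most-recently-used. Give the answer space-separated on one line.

Answer: 36 73 54 10

Derivation:
LRU simulation (capacity=4):
  1. access 73: MISS. Cache (LRU->MRU): [73]
  2. access 73: HIT. Cache (LRU->MRU): [73]
  3. access 54: MISS. Cache (LRU->MRU): [73 54]
  4. access 13: MISS. Cache (LRU->MRU): [73 54 13]
  5. access 73: HIT. Cache (LRU->MRU): [54 13 73]
  6. access 54: HIT. Cache (LRU->MRU): [13 73 54]
  7. access 73: HIT. Cache (LRU->MRU): [13 54 73]
  8. access 13: HIT. Cache (LRU->MRU): [54 73 13]
  9. access 73: HIT. Cache (LRU->MRU): [54 13 73]
  10. access 36: MISS. Cache (LRU->MRU): [54 13 73 36]
  11. access 54: HIT. Cache (LRU->MRU): [13 73 36 54]
  12. access 54: HIT. Cache (LRU->MRU): [13 73 36 54]
  13. access 73: HIT. Cache (LRU->MRU): [13 36 54 73]
  14. access 54: HIT. Cache (LRU->MRU): [13 36 73 54]
  15. access 36: HIT. Cache (LRU->MRU): [13 73 54 36]
  16. access 54: HIT. Cache (LRU->MRU): [13 73 36 54]
  17. access 73: HIT. Cache (LRU->MRU): [13 36 54 73]
  18. access 54: HIT. Cache (LRU->MRU): [13 36 73 54]
  19. access 54: HIT. Cache (LRU->MRU): [13 36 73 54]
  20. access 10: MISS, evict 13. Cache (LRU->MRU): [36 73 54 10]
Total: 15 hits, 5 misses, 1 evictions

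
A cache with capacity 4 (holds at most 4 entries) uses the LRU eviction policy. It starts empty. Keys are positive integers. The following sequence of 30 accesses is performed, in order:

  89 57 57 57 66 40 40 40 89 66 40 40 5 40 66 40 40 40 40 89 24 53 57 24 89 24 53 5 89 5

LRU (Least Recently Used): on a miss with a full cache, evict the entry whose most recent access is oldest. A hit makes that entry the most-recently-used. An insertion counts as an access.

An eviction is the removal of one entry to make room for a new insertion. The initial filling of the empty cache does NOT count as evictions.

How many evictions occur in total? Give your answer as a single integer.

Answer: 5

Derivation:
LRU simulation (capacity=4):
  1. access 89: MISS. Cache (LRU->MRU): [89]
  2. access 57: MISS. Cache (LRU->MRU): [89 57]
  3. access 57: HIT. Cache (LRU->MRU): [89 57]
  4. access 57: HIT. Cache (LRU->MRU): [89 57]
  5. access 66: MISS. Cache (LRU->MRU): [89 57 66]
  6. access 40: MISS. Cache (LRU->MRU): [89 57 66 40]
  7. access 40: HIT. Cache (LRU->MRU): [89 57 66 40]
  8. access 40: HIT. Cache (LRU->MRU): [89 57 66 40]
  9. access 89: HIT. Cache (LRU->MRU): [57 66 40 89]
  10. access 66: HIT. Cache (LRU->MRU): [57 40 89 66]
  11. access 40: HIT. Cache (LRU->MRU): [57 89 66 40]
  12. access 40: HIT. Cache (LRU->MRU): [57 89 66 40]
  13. access 5: MISS, evict 57. Cache (LRU->MRU): [89 66 40 5]
  14. access 40: HIT. Cache (LRU->MRU): [89 66 5 40]
  15. access 66: HIT. Cache (LRU->MRU): [89 5 40 66]
  16. access 40: HIT. Cache (LRU->MRU): [89 5 66 40]
  17. access 40: HIT. Cache (LRU->MRU): [89 5 66 40]
  18. access 40: HIT. Cache (LRU->MRU): [89 5 66 40]
  19. access 40: HIT. Cache (LRU->MRU): [89 5 66 40]
  20. access 89: HIT. Cache (LRU->MRU): [5 66 40 89]
  21. access 24: MISS, evict 5. Cache (LRU->MRU): [66 40 89 24]
  22. access 53: MISS, evict 66. Cache (LRU->MRU): [40 89 24 53]
  23. access 57: MISS, evict 40. Cache (LRU->MRU): [89 24 53 57]
  24. access 24: HIT. Cache (LRU->MRU): [89 53 57 24]
  25. access 89: HIT. Cache (LRU->MRU): [53 57 24 89]
  26. access 24: HIT. Cache (LRU->MRU): [53 57 89 24]
  27. access 53: HIT. Cache (LRU->MRU): [57 89 24 53]
  28. access 5: MISS, evict 57. Cache (LRU->MRU): [89 24 53 5]
  29. access 89: HIT. Cache (LRU->MRU): [24 53 5 89]
  30. access 5: HIT. Cache (LRU->MRU): [24 53 89 5]
Total: 21 hits, 9 misses, 5 evictions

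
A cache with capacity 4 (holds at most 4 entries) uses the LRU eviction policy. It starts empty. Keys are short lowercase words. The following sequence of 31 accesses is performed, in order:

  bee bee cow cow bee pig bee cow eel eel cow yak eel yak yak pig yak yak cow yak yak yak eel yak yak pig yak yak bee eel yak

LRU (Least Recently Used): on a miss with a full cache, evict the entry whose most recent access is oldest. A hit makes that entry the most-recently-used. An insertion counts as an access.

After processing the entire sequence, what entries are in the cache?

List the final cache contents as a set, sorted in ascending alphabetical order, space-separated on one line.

LRU simulation (capacity=4):
  1. access bee: MISS. Cache (LRU->MRU): [bee]
  2. access bee: HIT. Cache (LRU->MRU): [bee]
  3. access cow: MISS. Cache (LRU->MRU): [bee cow]
  4. access cow: HIT. Cache (LRU->MRU): [bee cow]
  5. access bee: HIT. Cache (LRU->MRU): [cow bee]
  6. access pig: MISS. Cache (LRU->MRU): [cow bee pig]
  7. access bee: HIT. Cache (LRU->MRU): [cow pig bee]
  8. access cow: HIT. Cache (LRU->MRU): [pig bee cow]
  9. access eel: MISS. Cache (LRU->MRU): [pig bee cow eel]
  10. access eel: HIT. Cache (LRU->MRU): [pig bee cow eel]
  11. access cow: HIT. Cache (LRU->MRU): [pig bee eel cow]
  12. access yak: MISS, evict pig. Cache (LRU->MRU): [bee eel cow yak]
  13. access eel: HIT. Cache (LRU->MRU): [bee cow yak eel]
  14. access yak: HIT. Cache (LRU->MRU): [bee cow eel yak]
  15. access yak: HIT. Cache (LRU->MRU): [bee cow eel yak]
  16. access pig: MISS, evict bee. Cache (LRU->MRU): [cow eel yak pig]
  17. access yak: HIT. Cache (LRU->MRU): [cow eel pig yak]
  18. access yak: HIT. Cache (LRU->MRU): [cow eel pig yak]
  19. access cow: HIT. Cache (LRU->MRU): [eel pig yak cow]
  20. access yak: HIT. Cache (LRU->MRU): [eel pig cow yak]
  21. access yak: HIT. Cache (LRU->MRU): [eel pig cow yak]
  22. access yak: HIT. Cache (LRU->MRU): [eel pig cow yak]
  23. access eel: HIT. Cache (LRU->MRU): [pig cow yak eel]
  24. access yak: HIT. Cache (LRU->MRU): [pig cow eel yak]
  25. access yak: HIT. Cache (LRU->MRU): [pig cow eel yak]
  26. access pig: HIT. Cache (LRU->MRU): [cow eel yak pig]
  27. access yak: HIT. Cache (LRU->MRU): [cow eel pig yak]
  28. access yak: HIT. Cache (LRU->MRU): [cow eel pig yak]
  29. access bee: MISS, evict cow. Cache (LRU->MRU): [eel pig yak bee]
  30. access eel: HIT. Cache (LRU->MRU): [pig yak bee eel]
  31. access yak: HIT. Cache (LRU->MRU): [pig bee eel yak]
Total: 24 hits, 7 misses, 3 evictions

Answer: bee eel pig yak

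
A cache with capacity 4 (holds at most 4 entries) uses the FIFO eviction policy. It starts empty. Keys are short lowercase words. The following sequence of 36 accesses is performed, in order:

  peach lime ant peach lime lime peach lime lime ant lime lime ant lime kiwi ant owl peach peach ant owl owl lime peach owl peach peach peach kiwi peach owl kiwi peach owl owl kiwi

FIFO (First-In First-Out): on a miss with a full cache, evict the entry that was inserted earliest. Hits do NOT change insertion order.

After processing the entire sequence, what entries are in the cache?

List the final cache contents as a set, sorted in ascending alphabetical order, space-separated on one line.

Answer: kiwi lime owl peach

Derivation:
FIFO simulation (capacity=4):
  1. access peach: MISS. Cache (old->new): [peach]
  2. access lime: MISS. Cache (old->new): [peach lime]
  3. access ant: MISS. Cache (old->new): [peach lime ant]
  4. access peach: HIT. Cache (old->new): [peach lime ant]
  5. access lime: HIT. Cache (old->new): [peach lime ant]
  6. access lime: HIT. Cache (old->new): [peach lime ant]
  7. access peach: HIT. Cache (old->new): [peach lime ant]
  8. access lime: HIT. Cache (old->new): [peach lime ant]
  9. access lime: HIT. Cache (old->new): [peach lime ant]
  10. access ant: HIT. Cache (old->new): [peach lime ant]
  11. access lime: HIT. Cache (old->new): [peach lime ant]
  12. access lime: HIT. Cache (old->new): [peach lime ant]
  13. access ant: HIT. Cache (old->new): [peach lime ant]
  14. access lime: HIT. Cache (old->new): [peach lime ant]
  15. access kiwi: MISS. Cache (old->new): [peach lime ant kiwi]
  16. access ant: HIT. Cache (old->new): [peach lime ant kiwi]
  17. access owl: MISS, evict peach. Cache (old->new): [lime ant kiwi owl]
  18. access peach: MISS, evict lime. Cache (old->new): [ant kiwi owl peach]
  19. access peach: HIT. Cache (old->new): [ant kiwi owl peach]
  20. access ant: HIT. Cache (old->new): [ant kiwi owl peach]
  21. access owl: HIT. Cache (old->new): [ant kiwi owl peach]
  22. access owl: HIT. Cache (old->new): [ant kiwi owl peach]
  23. access lime: MISS, evict ant. Cache (old->new): [kiwi owl peach lime]
  24. access peach: HIT. Cache (old->new): [kiwi owl peach lime]
  25. access owl: HIT. Cache (old->new): [kiwi owl peach lime]
  26. access peach: HIT. Cache (old->new): [kiwi owl peach lime]
  27. access peach: HIT. Cache (old->new): [kiwi owl peach lime]
  28. access peach: HIT. Cache (old->new): [kiwi owl peach lime]
  29. access kiwi: HIT. Cache (old->new): [kiwi owl peach lime]
  30. access peach: HIT. Cache (old->new): [kiwi owl peach lime]
  31. access owl: HIT. Cache (old->new): [kiwi owl peach lime]
  32. access kiwi: HIT. Cache (old->new): [kiwi owl peach lime]
  33. access peach: HIT. Cache (old->new): [kiwi owl peach lime]
  34. access owl: HIT. Cache (old->new): [kiwi owl peach lime]
  35. access owl: HIT. Cache (old->new): [kiwi owl peach lime]
  36. access kiwi: HIT. Cache (old->new): [kiwi owl peach lime]
Total: 29 hits, 7 misses, 3 evictions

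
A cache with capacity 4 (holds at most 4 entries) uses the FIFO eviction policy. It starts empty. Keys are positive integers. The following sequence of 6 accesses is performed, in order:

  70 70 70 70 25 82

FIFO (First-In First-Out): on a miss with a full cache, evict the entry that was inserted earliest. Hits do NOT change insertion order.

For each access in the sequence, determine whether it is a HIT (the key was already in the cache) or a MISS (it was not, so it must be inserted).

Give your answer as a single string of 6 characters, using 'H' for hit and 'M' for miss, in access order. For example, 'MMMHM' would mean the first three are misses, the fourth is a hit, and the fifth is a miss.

FIFO simulation (capacity=4):
  1. access 70: MISS. Cache (old->new): [70]
  2. access 70: HIT. Cache (old->new): [70]
  3. access 70: HIT. Cache (old->new): [70]
  4. access 70: HIT. Cache (old->new): [70]
  5. access 25: MISS. Cache (old->new): [70 25]
  6. access 82: MISS. Cache (old->new): [70 25 82]
Total: 3 hits, 3 misses, 0 evictions

Answer: MHHHMM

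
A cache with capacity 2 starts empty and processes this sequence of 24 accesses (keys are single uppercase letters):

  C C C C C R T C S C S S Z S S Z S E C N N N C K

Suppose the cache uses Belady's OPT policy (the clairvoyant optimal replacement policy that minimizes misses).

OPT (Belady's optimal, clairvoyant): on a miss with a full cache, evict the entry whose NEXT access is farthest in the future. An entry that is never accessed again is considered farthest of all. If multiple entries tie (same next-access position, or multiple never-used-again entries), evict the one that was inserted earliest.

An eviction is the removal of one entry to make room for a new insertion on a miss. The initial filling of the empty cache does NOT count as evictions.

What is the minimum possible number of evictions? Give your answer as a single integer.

OPT (Belady) simulation (capacity=2):
  1. access C: MISS. Cache: [C]
  2. access C: HIT. Next use of C: step 3. Cache: [C]
  3. access C: HIT. Next use of C: step 4. Cache: [C]
  4. access C: HIT. Next use of C: step 5. Cache: [C]
  5. access C: HIT. Next use of C: step 8. Cache: [C]
  6. access R: MISS. Cache: [C R]
  7. access T: MISS, evict R (next use: never). Cache: [C T]
  8. access C: HIT. Next use of C: step 10. Cache: [C T]
  9. access S: MISS, evict T (next use: never). Cache: [C S]
  10. access C: HIT. Next use of C: step 19. Cache: [C S]
  11. access S: HIT. Next use of S: step 12. Cache: [C S]
  12. access S: HIT. Next use of S: step 14. Cache: [C S]
  13. access Z: MISS, evict C (next use: step 19). Cache: [S Z]
  14. access S: HIT. Next use of S: step 15. Cache: [S Z]
  15. access S: HIT. Next use of S: step 17. Cache: [S Z]
  16. access Z: HIT. Next use of Z: never. Cache: [S Z]
  17. access S: HIT. Next use of S: never. Cache: [S Z]
  18. access E: MISS, evict S (next use: never). Cache: [Z E]
  19. access C: MISS, evict Z (next use: never). Cache: [E C]
  20. access N: MISS, evict E (next use: never). Cache: [C N]
  21. access N: HIT. Next use of N: step 22. Cache: [C N]
  22. access N: HIT. Next use of N: never. Cache: [C N]
  23. access C: HIT. Next use of C: never. Cache: [C N]
  24. access K: MISS, evict C (next use: never). Cache: [N K]
Total: 15 hits, 9 misses, 7 evictions

Answer: 7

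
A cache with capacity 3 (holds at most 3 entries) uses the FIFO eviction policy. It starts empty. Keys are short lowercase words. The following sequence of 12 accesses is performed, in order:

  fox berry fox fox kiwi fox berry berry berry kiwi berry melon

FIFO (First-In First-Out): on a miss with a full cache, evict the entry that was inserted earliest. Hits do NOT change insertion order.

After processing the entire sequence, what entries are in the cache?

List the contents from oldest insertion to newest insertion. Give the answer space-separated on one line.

FIFO simulation (capacity=3):
  1. access fox: MISS. Cache (old->new): [fox]
  2. access berry: MISS. Cache (old->new): [fox berry]
  3. access fox: HIT. Cache (old->new): [fox berry]
  4. access fox: HIT. Cache (old->new): [fox berry]
  5. access kiwi: MISS. Cache (old->new): [fox berry kiwi]
  6. access fox: HIT. Cache (old->new): [fox berry kiwi]
  7. access berry: HIT. Cache (old->new): [fox berry kiwi]
  8. access berry: HIT. Cache (old->new): [fox berry kiwi]
  9. access berry: HIT. Cache (old->new): [fox berry kiwi]
  10. access kiwi: HIT. Cache (old->new): [fox berry kiwi]
  11. access berry: HIT. Cache (old->new): [fox berry kiwi]
  12. access melon: MISS, evict fox. Cache (old->new): [berry kiwi melon]
Total: 8 hits, 4 misses, 1 evictions

Answer: berry kiwi melon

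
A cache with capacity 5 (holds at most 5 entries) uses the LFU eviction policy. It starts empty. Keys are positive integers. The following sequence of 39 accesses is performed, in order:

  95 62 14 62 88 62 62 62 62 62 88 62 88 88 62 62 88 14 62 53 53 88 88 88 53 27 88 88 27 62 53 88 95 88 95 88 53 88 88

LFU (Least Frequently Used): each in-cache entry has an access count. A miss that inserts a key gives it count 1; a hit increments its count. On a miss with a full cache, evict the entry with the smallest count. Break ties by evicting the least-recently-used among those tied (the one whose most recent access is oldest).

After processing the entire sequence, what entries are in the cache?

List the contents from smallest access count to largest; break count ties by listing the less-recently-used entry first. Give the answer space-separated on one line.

LFU simulation (capacity=5):
  1. access 95: MISS. Cache: [95(c=1)]
  2. access 62: MISS. Cache: [95(c=1) 62(c=1)]
  3. access 14: MISS. Cache: [95(c=1) 62(c=1) 14(c=1)]
  4. access 62: HIT, count now 2. Cache: [95(c=1) 14(c=1) 62(c=2)]
  5. access 88: MISS. Cache: [95(c=1) 14(c=1) 88(c=1) 62(c=2)]
  6. access 62: HIT, count now 3. Cache: [95(c=1) 14(c=1) 88(c=1) 62(c=3)]
  7. access 62: HIT, count now 4. Cache: [95(c=1) 14(c=1) 88(c=1) 62(c=4)]
  8. access 62: HIT, count now 5. Cache: [95(c=1) 14(c=1) 88(c=1) 62(c=5)]
  9. access 62: HIT, count now 6. Cache: [95(c=1) 14(c=1) 88(c=1) 62(c=6)]
  10. access 62: HIT, count now 7. Cache: [95(c=1) 14(c=1) 88(c=1) 62(c=7)]
  11. access 88: HIT, count now 2. Cache: [95(c=1) 14(c=1) 88(c=2) 62(c=7)]
  12. access 62: HIT, count now 8. Cache: [95(c=1) 14(c=1) 88(c=2) 62(c=8)]
  13. access 88: HIT, count now 3. Cache: [95(c=1) 14(c=1) 88(c=3) 62(c=8)]
  14. access 88: HIT, count now 4. Cache: [95(c=1) 14(c=1) 88(c=4) 62(c=8)]
  15. access 62: HIT, count now 9. Cache: [95(c=1) 14(c=1) 88(c=4) 62(c=9)]
  16. access 62: HIT, count now 10. Cache: [95(c=1) 14(c=1) 88(c=4) 62(c=10)]
  17. access 88: HIT, count now 5. Cache: [95(c=1) 14(c=1) 88(c=5) 62(c=10)]
  18. access 14: HIT, count now 2. Cache: [95(c=1) 14(c=2) 88(c=5) 62(c=10)]
  19. access 62: HIT, count now 11. Cache: [95(c=1) 14(c=2) 88(c=5) 62(c=11)]
  20. access 53: MISS. Cache: [95(c=1) 53(c=1) 14(c=2) 88(c=5) 62(c=11)]
  21. access 53: HIT, count now 2. Cache: [95(c=1) 14(c=2) 53(c=2) 88(c=5) 62(c=11)]
  22. access 88: HIT, count now 6. Cache: [95(c=1) 14(c=2) 53(c=2) 88(c=6) 62(c=11)]
  23. access 88: HIT, count now 7. Cache: [95(c=1) 14(c=2) 53(c=2) 88(c=7) 62(c=11)]
  24. access 88: HIT, count now 8. Cache: [95(c=1) 14(c=2) 53(c=2) 88(c=8) 62(c=11)]
  25. access 53: HIT, count now 3. Cache: [95(c=1) 14(c=2) 53(c=3) 88(c=8) 62(c=11)]
  26. access 27: MISS, evict 95(c=1). Cache: [27(c=1) 14(c=2) 53(c=3) 88(c=8) 62(c=11)]
  27. access 88: HIT, count now 9. Cache: [27(c=1) 14(c=2) 53(c=3) 88(c=9) 62(c=11)]
  28. access 88: HIT, count now 10. Cache: [27(c=1) 14(c=2) 53(c=3) 88(c=10) 62(c=11)]
  29. access 27: HIT, count now 2. Cache: [14(c=2) 27(c=2) 53(c=3) 88(c=10) 62(c=11)]
  30. access 62: HIT, count now 12. Cache: [14(c=2) 27(c=2) 53(c=3) 88(c=10) 62(c=12)]
  31. access 53: HIT, count now 4. Cache: [14(c=2) 27(c=2) 53(c=4) 88(c=10) 62(c=12)]
  32. access 88: HIT, count now 11. Cache: [14(c=2) 27(c=2) 53(c=4) 88(c=11) 62(c=12)]
  33. access 95: MISS, evict 14(c=2). Cache: [95(c=1) 27(c=2) 53(c=4) 88(c=11) 62(c=12)]
  34. access 88: HIT, count now 12. Cache: [95(c=1) 27(c=2) 53(c=4) 62(c=12) 88(c=12)]
  35. access 95: HIT, count now 2. Cache: [27(c=2) 95(c=2) 53(c=4) 62(c=12) 88(c=12)]
  36. access 88: HIT, count now 13. Cache: [27(c=2) 95(c=2) 53(c=4) 62(c=12) 88(c=13)]
  37. access 53: HIT, count now 5. Cache: [27(c=2) 95(c=2) 53(c=5) 62(c=12) 88(c=13)]
  38. access 88: HIT, count now 14. Cache: [27(c=2) 95(c=2) 53(c=5) 62(c=12) 88(c=14)]
  39. access 88: HIT, count now 15. Cache: [27(c=2) 95(c=2) 53(c=5) 62(c=12) 88(c=15)]
Total: 32 hits, 7 misses, 2 evictions

Answer: 27 95 53 62 88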